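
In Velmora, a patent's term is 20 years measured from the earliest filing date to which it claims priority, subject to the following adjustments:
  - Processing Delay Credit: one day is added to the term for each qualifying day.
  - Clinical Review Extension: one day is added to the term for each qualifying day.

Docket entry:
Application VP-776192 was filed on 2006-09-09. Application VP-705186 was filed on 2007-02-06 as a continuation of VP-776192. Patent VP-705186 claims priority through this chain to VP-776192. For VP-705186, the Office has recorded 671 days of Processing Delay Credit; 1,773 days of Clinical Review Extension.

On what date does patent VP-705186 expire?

May 19, 2033

Earliest priority filing: 9 September 2006.
Base term: 9 September 2006 + 20 years → 9 September 2026.
Processing Delay Credit: +671 days → 11 July 2028.
Clinical Review Extension: +1773 days → 19 May 2033.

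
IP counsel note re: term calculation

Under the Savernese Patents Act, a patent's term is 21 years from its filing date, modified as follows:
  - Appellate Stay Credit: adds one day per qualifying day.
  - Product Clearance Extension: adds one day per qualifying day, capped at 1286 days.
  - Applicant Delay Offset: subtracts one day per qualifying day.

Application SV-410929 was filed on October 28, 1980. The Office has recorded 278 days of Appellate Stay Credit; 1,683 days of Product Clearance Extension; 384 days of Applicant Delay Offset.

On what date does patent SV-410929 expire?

Base term: filing date + 21 years → 28 October 2001.
Appellate Stay Credit: +278 days → 2 August 2002.
Product Clearance Extension: 1683 days claimed exceeds the 1286-day cap, so +1286 days → 8 February 2006.
Applicant Delay Offset: −384 days → 20 January 2005.

2005-01-20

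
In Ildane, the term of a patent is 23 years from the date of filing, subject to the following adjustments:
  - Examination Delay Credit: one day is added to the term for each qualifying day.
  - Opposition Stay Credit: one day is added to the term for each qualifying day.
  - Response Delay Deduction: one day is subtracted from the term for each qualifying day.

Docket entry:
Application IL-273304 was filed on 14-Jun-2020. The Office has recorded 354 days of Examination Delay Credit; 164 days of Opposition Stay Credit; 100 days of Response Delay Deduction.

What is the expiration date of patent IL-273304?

2044-08-05

Base term: filing date + 23 years → 14 June 2043.
Examination Delay Credit: +354 days → 2 June 2044.
Opposition Stay Credit: +164 days → 13 November 2044.
Response Delay Deduction: −100 days → 5 August 2044.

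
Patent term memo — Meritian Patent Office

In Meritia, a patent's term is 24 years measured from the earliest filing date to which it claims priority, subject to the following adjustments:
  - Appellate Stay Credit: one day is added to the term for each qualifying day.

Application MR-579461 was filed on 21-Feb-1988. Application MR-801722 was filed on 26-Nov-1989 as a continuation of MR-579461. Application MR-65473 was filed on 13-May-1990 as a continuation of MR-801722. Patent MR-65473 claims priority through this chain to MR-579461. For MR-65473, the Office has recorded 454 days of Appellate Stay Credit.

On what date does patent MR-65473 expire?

Earliest priority filing: 21 February 1988.
Base term: 21 February 1988 + 24 years → 21 February 2012.
Appellate Stay Credit: +454 days → 20 May 2013.

May 20, 2013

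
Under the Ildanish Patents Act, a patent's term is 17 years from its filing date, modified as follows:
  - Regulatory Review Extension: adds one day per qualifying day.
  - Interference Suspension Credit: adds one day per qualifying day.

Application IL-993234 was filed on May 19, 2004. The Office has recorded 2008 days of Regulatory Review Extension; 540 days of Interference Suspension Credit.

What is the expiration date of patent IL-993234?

2028-05-10

Base term: filing date + 17 years → 19 May 2021.
Regulatory Review Extension: +2008 days → 17 November 2026.
Interference Suspension Credit: +540 days → 10 May 2028.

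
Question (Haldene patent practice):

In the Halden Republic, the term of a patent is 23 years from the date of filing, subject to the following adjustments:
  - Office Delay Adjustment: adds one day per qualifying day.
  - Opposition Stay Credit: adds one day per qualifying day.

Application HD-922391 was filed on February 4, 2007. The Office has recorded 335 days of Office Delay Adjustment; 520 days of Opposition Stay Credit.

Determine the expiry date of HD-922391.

Base term: filing date + 23 years → 4 February 2030.
Office Delay Adjustment: +335 days → 5 January 2031.
Opposition Stay Credit: +520 days → 8 June 2032.

2032-06-08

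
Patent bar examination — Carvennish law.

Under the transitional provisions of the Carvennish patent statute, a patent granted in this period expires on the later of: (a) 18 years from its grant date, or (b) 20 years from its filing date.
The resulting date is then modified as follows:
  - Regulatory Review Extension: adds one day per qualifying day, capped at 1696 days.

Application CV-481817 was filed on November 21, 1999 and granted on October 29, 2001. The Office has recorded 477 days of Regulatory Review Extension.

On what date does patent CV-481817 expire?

2021-03-12

(a) grant + 18 years → 29 October 2019.
(b) filing + 20 years → 21 November 2019.
Later of the two: 21 November 2019.
Regulatory Review Extension: 477 days (within the 1696-day cap) → +477 days → 12 March 2021.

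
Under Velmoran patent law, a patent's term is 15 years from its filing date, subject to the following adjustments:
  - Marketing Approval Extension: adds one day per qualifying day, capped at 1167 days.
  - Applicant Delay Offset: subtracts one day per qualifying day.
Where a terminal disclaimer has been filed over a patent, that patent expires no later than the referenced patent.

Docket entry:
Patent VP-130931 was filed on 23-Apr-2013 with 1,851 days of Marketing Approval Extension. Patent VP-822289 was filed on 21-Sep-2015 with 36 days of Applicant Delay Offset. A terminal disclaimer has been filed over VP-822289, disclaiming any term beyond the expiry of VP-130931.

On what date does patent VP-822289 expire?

Natural term of VP-822289:
  Base: filing + 15 years → 21 September 2030.
  Applicant Delay Offset: −36 days → 16 August 2030.
Expiry of referenced patent VP-130931:
  Base: filing + 15 years → 23 April 2028.
  Marketing Approval Extension: 1851 days claimed exceeds the 1167-day cap, so +1167 days → 4 July 2031.
Terminal disclaimer: VP-822289 expires on the earlier of 16 August 2030 and 4 July 2031.

2030-08-16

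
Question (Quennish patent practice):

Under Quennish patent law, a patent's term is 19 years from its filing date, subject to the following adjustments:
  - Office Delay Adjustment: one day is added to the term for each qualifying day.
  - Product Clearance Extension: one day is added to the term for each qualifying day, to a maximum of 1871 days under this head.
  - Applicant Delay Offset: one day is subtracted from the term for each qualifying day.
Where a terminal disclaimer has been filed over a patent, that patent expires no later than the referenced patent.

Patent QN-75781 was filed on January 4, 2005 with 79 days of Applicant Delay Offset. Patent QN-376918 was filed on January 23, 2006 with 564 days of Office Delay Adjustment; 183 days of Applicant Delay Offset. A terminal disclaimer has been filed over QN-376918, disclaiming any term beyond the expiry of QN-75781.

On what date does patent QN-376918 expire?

Natural term of QN-376918:
  Base: filing + 19 years → 23 January 2025.
  Office Delay Adjustment: +564 days → 10 August 2026.
  Applicant Delay Offset: −183 days → 8 February 2026.
Expiry of referenced patent QN-75781:
  Base: filing + 19 years → 4 January 2024.
  Applicant Delay Offset: −79 days → 17 October 2023.
Terminal disclaimer: QN-376918 expires on the earlier of 8 February 2026 and 17 October 2023.

2023-10-17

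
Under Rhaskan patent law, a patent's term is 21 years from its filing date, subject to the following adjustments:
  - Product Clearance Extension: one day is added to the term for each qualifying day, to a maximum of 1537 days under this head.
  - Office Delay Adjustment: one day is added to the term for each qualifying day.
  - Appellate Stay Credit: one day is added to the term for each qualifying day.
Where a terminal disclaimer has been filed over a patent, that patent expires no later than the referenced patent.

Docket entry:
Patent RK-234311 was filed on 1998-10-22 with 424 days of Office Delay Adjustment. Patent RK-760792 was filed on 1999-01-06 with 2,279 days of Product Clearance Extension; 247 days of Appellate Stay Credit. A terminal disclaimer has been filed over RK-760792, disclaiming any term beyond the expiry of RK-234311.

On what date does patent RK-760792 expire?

Natural term of RK-760792:
  Base: filing + 21 years → 6 January 2020.
  Product Clearance Extension: 2279 days claimed exceeds the 1537-day cap, so +1537 days → 22 March 2024.
  Appellate Stay Credit: +247 days → 24 November 2024.
Expiry of referenced patent RK-234311:
  Base: filing + 21 years → 22 October 2019.
  Office Delay Adjustment: +424 days → 19 December 2020.
Terminal disclaimer: RK-760792 expires on the earlier of 24 November 2024 and 19 December 2020.

December 19, 2020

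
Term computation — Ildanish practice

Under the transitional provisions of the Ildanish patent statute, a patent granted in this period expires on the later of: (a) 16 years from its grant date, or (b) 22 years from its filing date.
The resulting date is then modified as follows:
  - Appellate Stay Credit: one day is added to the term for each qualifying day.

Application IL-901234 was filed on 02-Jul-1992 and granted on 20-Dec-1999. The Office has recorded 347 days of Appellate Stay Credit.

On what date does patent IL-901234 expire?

2016-12-01

(a) grant + 16 years → 20 December 2015.
(b) filing + 22 years → 2 July 2014.
Later of the two: 20 December 2015.
Appellate Stay Credit: +347 days → 1 December 2016.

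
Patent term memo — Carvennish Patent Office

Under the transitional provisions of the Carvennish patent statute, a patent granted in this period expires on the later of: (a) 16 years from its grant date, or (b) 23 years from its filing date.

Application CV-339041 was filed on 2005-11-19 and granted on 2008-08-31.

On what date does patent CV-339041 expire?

(a) grant + 16 years → 31 August 2024.
(b) filing + 23 years → 19 November 2028.
Later of the two: 19 November 2028.

November 19, 2028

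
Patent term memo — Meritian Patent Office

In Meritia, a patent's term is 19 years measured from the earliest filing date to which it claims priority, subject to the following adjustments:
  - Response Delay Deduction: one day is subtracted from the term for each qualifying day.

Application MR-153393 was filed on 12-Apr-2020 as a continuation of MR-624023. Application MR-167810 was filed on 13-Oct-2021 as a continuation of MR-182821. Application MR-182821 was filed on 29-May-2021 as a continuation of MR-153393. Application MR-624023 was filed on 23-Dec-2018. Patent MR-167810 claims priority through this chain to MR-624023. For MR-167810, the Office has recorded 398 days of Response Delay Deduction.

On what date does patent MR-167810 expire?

2036-11-20

Earliest priority filing: 23 December 2018.
Base term: 23 December 2018 + 19 years → 23 December 2037.
Response Delay Deduction: −398 days → 20 November 2036.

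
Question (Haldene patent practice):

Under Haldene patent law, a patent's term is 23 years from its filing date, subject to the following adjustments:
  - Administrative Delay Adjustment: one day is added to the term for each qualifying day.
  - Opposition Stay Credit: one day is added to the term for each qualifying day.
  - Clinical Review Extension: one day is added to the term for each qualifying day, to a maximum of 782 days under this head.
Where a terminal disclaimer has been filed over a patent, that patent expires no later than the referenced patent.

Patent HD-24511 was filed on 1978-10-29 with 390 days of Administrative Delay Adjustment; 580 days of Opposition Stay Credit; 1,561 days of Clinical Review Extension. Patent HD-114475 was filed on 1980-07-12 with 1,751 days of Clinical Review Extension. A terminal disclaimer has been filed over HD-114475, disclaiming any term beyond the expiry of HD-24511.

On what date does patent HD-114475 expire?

September 1, 2005

Natural term of HD-114475:
  Base: filing + 23 years → 12 July 2003.
  Clinical Review Extension: 1751 days claimed exceeds the 782-day cap, so +782 days → 1 September 2005.
Expiry of referenced patent HD-24511:
  Base: filing + 23 years → 29 October 2001.
  Administrative Delay Adjustment: +390 days → 23 November 2002.
  Opposition Stay Credit: +580 days → 25 June 2004.
  Clinical Review Extension: 1561 days claimed exceeds the 782-day cap, so +782 days → 16 August 2006.
Terminal disclaimer: HD-114475 expires on the earlier of 1 September 2005 and 16 August 2006.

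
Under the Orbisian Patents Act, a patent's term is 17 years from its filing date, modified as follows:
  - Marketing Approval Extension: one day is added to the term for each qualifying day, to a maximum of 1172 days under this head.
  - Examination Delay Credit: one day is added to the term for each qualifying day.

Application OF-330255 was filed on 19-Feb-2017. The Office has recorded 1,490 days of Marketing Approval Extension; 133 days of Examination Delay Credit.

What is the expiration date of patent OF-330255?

September 16, 2037

Base term: filing date + 17 years → 19 February 2034.
Marketing Approval Extension: 1490 days claimed exceeds the 1172-day cap, so +1172 days → 6 May 2037.
Examination Delay Credit: +133 days → 16 September 2037.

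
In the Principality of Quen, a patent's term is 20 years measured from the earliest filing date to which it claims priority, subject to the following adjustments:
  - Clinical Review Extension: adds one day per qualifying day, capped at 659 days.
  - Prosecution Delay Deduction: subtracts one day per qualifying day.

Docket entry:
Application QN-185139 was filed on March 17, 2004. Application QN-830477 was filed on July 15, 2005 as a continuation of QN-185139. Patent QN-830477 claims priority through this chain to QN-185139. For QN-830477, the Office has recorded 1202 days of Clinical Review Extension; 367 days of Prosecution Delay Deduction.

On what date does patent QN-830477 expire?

Earliest priority filing: 17 March 2004.
Base term: 17 March 2004 + 20 years → 17 March 2024.
Clinical Review Extension: 1202 days claimed exceeds the 659-day cap, so +659 days → 5 January 2026.
Prosecution Delay Deduction: −367 days → 3 January 2025.

January 3, 2025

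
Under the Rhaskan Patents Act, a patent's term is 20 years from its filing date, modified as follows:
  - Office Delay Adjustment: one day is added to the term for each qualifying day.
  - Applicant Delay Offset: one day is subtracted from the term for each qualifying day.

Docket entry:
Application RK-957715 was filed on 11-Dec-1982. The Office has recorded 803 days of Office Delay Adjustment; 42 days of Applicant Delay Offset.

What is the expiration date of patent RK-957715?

2005-01-10

Base term: filing date + 20 years → 11 December 2002.
Office Delay Adjustment: +803 days → 21 February 2005.
Applicant Delay Offset: −42 days → 10 January 2005.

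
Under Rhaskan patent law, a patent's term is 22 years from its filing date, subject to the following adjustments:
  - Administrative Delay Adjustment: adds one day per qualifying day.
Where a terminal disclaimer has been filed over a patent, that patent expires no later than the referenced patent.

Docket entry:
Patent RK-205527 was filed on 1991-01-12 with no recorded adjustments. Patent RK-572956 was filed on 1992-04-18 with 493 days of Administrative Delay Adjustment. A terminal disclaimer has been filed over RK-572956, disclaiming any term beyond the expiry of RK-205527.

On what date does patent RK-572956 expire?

Natural term of RK-572956:
  Base: filing + 22 years → 18 April 2014.
  Administrative Delay Adjustment: +493 days → 24 August 2015.
Expiry of referenced patent RK-205527:
  Base: filing + 22 years → 12 January 2013.
Terminal disclaimer: RK-572956 expires on the earlier of 24 August 2015 and 12 January 2013.

2013-01-12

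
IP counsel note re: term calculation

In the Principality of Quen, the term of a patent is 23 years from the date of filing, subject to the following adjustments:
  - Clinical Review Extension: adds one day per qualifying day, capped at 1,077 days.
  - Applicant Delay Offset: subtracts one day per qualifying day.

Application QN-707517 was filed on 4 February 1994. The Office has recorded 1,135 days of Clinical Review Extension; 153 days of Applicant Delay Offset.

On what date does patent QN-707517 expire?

Base term: filing date + 23 years → 4 February 2017.
Clinical Review Extension: 1135 days claimed exceeds the 1077-day cap, so +1077 days → 17 January 2020.
Applicant Delay Offset: −153 days → 17 August 2019.

August 17, 2019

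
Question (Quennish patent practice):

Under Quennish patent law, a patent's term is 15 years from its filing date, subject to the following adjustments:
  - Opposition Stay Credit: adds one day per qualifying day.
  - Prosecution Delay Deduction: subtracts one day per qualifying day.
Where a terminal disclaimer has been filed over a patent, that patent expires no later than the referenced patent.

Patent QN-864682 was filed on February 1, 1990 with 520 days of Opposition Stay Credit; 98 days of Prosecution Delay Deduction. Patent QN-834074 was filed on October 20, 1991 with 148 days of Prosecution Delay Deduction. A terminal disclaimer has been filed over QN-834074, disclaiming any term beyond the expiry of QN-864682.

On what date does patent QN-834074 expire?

Natural term of QN-834074:
  Base: filing + 15 years → 20 October 2006.
  Prosecution Delay Deduction: −148 days → 25 May 2006.
Expiry of referenced patent QN-864682:
  Base: filing + 15 years → 1 February 2005.
  Opposition Stay Credit: +520 days → 6 July 2006.
  Prosecution Delay Deduction: −98 days → 30 March 2006.
Terminal disclaimer: QN-834074 expires on the earlier of 25 May 2006 and 30 March 2006.

2006-03-30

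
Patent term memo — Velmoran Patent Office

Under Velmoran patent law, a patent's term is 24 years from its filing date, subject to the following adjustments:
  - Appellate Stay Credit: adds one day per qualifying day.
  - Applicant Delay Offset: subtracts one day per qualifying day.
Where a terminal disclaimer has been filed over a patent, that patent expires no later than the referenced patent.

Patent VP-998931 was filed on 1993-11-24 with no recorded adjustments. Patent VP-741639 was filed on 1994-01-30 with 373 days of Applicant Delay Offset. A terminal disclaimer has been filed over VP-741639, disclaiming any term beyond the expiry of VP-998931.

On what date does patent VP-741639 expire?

Natural term of VP-741639:
  Base: filing + 24 years → 30 January 2018.
  Applicant Delay Offset: −373 days → 22 January 2017.
Expiry of referenced patent VP-998931:
  Base: filing + 24 years → 24 November 2017.
Terminal disclaimer: VP-741639 expires on the earlier of 22 January 2017 and 24 November 2017.

2017-01-22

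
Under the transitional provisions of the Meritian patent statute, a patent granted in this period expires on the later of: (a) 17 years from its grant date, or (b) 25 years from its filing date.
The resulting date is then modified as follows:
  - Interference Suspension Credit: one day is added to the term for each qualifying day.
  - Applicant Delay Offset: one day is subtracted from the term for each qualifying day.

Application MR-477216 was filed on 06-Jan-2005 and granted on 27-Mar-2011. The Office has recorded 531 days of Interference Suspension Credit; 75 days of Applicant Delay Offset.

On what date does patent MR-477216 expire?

April 7, 2031

(a) grant + 17 years → 27 March 2028.
(b) filing + 25 years → 6 January 2030.
Later of the two: 6 January 2030.
Interference Suspension Credit: +531 days → 21 June 2031.
Applicant Delay Offset: −75 days → 7 April 2031.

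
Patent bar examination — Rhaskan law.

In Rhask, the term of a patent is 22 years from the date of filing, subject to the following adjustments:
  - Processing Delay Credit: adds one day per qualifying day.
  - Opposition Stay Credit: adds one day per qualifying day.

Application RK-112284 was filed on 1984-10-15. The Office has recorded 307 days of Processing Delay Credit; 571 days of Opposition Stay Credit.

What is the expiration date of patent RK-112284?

Base term: filing date + 22 years → 15 October 2006.
Processing Delay Credit: +307 days → 18 August 2007.
Opposition Stay Credit: +571 days → 11 March 2009.

March 11, 2009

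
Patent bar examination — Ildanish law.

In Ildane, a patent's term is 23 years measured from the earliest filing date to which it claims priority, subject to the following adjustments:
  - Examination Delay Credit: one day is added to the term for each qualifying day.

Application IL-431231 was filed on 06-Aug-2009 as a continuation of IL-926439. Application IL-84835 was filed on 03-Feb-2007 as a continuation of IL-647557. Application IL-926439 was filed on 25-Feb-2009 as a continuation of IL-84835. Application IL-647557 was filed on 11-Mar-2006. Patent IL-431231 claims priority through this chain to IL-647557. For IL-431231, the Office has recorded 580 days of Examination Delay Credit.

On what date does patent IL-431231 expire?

October 12, 2030

Earliest priority filing: 11 March 2006.
Base term: 11 March 2006 + 23 years → 11 March 2029.
Examination Delay Credit: +580 days → 12 October 2030.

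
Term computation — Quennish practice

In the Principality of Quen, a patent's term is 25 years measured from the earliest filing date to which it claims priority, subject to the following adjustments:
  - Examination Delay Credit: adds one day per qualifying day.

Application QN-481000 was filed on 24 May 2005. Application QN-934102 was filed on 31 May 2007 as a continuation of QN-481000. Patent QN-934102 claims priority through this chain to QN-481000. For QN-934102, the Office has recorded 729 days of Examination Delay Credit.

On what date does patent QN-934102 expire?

2032-05-22

Earliest priority filing: 24 May 2005.
Base term: 24 May 2005 + 25 years → 24 May 2030.
Examination Delay Credit: +729 days → 22 May 2032.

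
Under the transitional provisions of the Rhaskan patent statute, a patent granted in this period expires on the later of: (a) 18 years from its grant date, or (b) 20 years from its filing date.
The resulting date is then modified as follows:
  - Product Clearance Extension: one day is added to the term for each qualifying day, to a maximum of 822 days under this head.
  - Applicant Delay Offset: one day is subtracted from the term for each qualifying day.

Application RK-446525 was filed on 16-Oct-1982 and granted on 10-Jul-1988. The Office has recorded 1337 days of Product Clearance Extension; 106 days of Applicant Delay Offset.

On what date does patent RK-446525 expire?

June 25, 2008

(a) grant + 18 years → 10 July 2006.
(b) filing + 20 years → 16 October 2002.
Later of the two: 10 July 2006.
Product Clearance Extension: 1337 days claimed exceeds the 822-day cap, so +822 days → 9 October 2008.
Applicant Delay Offset: −106 days → 25 June 2008.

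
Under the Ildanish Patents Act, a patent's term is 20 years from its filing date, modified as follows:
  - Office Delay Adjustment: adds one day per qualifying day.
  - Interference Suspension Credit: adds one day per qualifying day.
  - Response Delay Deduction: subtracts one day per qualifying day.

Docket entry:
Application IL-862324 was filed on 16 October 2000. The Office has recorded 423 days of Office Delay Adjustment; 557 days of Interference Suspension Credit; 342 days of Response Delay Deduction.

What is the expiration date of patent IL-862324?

Base term: filing date + 20 years → 16 October 2020.
Office Delay Adjustment: +423 days → 13 December 2021.
Interference Suspension Credit: +557 days → 23 June 2023.
Response Delay Deduction: −342 days → 16 July 2022.

2022-07-16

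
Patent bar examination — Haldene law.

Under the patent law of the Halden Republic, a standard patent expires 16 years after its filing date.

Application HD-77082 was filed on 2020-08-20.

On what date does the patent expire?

Filing date + 16 years → 20 August 2036.

2036-08-20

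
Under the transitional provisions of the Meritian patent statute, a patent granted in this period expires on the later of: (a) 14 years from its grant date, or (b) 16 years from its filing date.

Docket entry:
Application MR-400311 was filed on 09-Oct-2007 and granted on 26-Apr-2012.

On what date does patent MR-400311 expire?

(a) grant + 14 years → 26 April 2026.
(b) filing + 16 years → 9 October 2023.
Later of the two: 26 April 2026.

April 26, 2026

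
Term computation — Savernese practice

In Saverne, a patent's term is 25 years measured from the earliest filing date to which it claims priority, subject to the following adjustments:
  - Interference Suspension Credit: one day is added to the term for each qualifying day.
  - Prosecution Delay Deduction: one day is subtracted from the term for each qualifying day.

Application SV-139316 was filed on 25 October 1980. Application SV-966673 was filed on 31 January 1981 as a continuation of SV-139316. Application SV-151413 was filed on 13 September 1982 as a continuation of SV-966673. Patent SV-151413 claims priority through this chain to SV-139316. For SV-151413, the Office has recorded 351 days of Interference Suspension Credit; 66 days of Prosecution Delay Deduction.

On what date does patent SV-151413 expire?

Earliest priority filing: 25 October 1980.
Base term: 25 October 1980 + 25 years → 25 October 2005.
Interference Suspension Credit: +351 days → 11 October 2006.
Prosecution Delay Deduction: −66 days → 6 August 2006.

August 6, 2006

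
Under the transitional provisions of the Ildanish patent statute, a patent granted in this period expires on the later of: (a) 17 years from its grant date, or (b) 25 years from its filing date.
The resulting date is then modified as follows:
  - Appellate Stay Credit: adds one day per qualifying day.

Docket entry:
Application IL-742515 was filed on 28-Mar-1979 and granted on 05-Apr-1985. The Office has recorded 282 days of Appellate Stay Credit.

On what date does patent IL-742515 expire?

(a) grant + 17 years → 5 April 2002.
(b) filing + 25 years → 28 March 2004.
Later of the two: 28 March 2004.
Appellate Stay Credit: +282 days → 4 January 2005.

2005-01-04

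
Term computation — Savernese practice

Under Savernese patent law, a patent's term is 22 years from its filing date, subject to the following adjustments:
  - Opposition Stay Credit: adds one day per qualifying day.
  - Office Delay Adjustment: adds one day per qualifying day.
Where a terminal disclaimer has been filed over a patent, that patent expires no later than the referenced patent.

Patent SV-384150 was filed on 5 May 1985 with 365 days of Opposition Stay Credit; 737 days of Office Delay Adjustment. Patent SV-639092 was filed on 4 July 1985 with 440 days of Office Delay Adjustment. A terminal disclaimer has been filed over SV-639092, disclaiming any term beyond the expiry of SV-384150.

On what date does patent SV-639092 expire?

2008-09-16

Natural term of SV-639092:
  Base: filing + 22 years → 4 July 2007.
  Office Delay Adjustment: +440 days → 16 September 2008.
Expiry of referenced patent SV-384150:
  Base: filing + 22 years → 5 May 2007.
  Opposition Stay Credit: +365 days → 4 May 2008.
  Office Delay Adjustment: +737 days → 11 May 2010.
Terminal disclaimer: SV-639092 expires on the earlier of 16 September 2008 and 11 May 2010.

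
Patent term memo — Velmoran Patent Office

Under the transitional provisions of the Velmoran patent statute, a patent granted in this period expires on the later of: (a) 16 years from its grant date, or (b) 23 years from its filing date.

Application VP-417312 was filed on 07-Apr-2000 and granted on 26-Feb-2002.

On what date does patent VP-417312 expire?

2023-04-07

(a) grant + 16 years → 26 February 2018.
(b) filing + 23 years → 7 April 2023.
Later of the two: 7 April 2023.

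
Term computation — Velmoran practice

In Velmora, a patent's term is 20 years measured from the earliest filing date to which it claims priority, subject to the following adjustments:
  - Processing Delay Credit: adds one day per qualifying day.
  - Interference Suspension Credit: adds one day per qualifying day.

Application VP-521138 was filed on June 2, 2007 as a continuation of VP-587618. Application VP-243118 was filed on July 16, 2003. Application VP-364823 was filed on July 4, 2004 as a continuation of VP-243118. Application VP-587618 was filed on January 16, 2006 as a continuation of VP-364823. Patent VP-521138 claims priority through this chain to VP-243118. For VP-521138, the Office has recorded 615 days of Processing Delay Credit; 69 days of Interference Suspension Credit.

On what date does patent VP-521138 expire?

2025-05-30

Earliest priority filing: 16 July 2003.
Base term: 16 July 2003 + 20 years → 16 July 2023.
Processing Delay Credit: +615 days → 22 March 2025.
Interference Suspension Credit: +69 days → 30 May 2025.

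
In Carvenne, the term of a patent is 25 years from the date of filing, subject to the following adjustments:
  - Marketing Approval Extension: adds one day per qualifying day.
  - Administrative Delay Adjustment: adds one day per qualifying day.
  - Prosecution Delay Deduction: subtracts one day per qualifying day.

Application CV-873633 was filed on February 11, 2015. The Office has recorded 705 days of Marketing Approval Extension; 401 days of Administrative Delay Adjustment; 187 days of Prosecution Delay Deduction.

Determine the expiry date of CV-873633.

Base term: filing date + 25 years → 11 February 2040.
Marketing Approval Extension: +705 days → 16 January 2042.
Administrative Delay Adjustment: +401 days → 21 February 2043.
Prosecution Delay Deduction: −187 days → 18 August 2042.

August 18, 2042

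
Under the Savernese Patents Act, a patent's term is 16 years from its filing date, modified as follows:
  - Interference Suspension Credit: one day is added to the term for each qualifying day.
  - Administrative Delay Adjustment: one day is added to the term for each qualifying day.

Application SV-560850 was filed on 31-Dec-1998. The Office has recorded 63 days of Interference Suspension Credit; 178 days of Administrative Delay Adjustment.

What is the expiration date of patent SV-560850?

2015-08-29

Base term: filing date + 16 years → 31 December 2014.
Interference Suspension Credit: +63 days → 4 March 2015.
Administrative Delay Adjustment: +178 days → 29 August 2015.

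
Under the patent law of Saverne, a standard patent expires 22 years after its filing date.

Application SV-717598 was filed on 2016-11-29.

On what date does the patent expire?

Filing date + 22 years → 29 November 2038.

2038-11-29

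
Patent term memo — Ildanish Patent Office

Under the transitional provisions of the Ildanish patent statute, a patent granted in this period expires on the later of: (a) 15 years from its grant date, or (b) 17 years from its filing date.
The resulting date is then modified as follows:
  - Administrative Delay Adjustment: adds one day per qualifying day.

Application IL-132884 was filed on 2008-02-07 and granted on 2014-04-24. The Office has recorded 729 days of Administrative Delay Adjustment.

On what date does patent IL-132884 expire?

April 23, 2031

(a) grant + 15 years → 24 April 2029.
(b) filing + 17 years → 7 February 2025.
Later of the two: 24 April 2029.
Administrative Delay Adjustment: +729 days → 23 April 2031.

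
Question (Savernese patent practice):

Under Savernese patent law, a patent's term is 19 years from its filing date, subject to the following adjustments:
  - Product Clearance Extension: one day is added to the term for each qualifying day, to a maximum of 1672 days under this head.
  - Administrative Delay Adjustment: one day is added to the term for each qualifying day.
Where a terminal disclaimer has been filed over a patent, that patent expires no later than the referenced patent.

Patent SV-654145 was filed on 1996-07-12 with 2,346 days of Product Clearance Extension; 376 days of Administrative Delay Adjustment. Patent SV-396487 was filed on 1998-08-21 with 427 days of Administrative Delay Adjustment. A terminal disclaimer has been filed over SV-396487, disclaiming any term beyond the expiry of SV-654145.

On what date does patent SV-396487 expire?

October 22, 2018

Natural term of SV-396487:
  Base: filing + 19 years → 21 August 2017.
  Administrative Delay Adjustment: +427 days → 22 October 2018.
Expiry of referenced patent SV-654145:
  Base: filing + 19 years → 12 July 2015.
  Product Clearance Extension: 2346 days claimed exceeds the 1672-day cap, so +1672 days → 8 February 2020.
  Administrative Delay Adjustment: +376 days → 18 February 2021.
Terminal disclaimer: SV-396487 expires on the earlier of 22 October 2018 and 18 February 2021.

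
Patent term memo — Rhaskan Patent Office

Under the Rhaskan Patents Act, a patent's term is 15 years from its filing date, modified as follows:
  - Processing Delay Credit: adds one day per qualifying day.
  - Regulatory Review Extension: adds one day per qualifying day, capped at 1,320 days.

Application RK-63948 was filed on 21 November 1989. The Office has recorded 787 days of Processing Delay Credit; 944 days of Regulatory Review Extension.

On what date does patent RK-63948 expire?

August 18, 2009

Base term: filing date + 15 years → 21 November 2004.
Processing Delay Credit: +787 days → 17 January 2007.
Regulatory Review Extension: 944 days (within the 1320-day cap) → +944 days → 18 August 2009.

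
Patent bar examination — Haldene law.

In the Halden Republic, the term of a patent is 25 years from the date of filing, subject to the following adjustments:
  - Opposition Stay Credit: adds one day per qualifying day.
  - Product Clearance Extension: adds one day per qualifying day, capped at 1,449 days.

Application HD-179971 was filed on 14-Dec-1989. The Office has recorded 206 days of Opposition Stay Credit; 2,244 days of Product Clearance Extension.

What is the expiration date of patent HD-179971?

Base term: filing date + 25 years → 14 December 2014.
Opposition Stay Credit: +206 days → 8 July 2015.
Product Clearance Extension: 2244 days claimed exceeds the 1449-day cap, so +1449 days → 26 June 2019.

2019-06-26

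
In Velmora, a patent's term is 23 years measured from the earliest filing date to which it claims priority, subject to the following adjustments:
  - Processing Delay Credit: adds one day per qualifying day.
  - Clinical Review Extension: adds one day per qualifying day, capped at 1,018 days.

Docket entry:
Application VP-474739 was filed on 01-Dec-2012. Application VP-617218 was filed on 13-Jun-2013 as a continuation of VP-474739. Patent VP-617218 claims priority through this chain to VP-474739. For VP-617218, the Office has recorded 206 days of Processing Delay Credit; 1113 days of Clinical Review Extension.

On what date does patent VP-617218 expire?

2039-04-08

Earliest priority filing: 1 December 2012.
Base term: 1 December 2012 + 23 years → 1 December 2035.
Processing Delay Credit: +206 days → 24 June 2036.
Clinical Review Extension: 1113 days claimed exceeds the 1018-day cap, so +1018 days → 8 April 2039.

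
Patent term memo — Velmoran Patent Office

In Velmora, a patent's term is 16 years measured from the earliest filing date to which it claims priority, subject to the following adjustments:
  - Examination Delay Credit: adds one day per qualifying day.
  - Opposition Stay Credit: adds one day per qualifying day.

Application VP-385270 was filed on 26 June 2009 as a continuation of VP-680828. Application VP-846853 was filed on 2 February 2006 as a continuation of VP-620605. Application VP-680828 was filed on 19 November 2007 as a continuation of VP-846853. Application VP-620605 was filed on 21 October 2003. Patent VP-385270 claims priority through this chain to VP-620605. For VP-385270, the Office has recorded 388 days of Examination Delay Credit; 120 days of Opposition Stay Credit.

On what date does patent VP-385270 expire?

March 12, 2021

Earliest priority filing: 21 October 2003.
Base term: 21 October 2003 + 16 years → 21 October 2019.
Examination Delay Credit: +388 days → 12 November 2020.
Opposition Stay Credit: +120 days → 12 March 2021.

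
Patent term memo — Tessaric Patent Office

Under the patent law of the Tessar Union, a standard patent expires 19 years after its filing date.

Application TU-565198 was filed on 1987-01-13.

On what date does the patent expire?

2006-01-13

Filing date + 19 years → 13 January 2006.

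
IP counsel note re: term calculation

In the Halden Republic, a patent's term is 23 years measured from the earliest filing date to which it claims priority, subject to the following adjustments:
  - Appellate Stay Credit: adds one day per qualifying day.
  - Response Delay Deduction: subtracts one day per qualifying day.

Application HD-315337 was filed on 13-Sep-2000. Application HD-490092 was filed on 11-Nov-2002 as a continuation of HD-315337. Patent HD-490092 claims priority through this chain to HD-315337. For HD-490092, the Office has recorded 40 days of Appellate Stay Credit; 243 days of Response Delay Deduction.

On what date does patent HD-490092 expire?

2023-02-22

Earliest priority filing: 13 September 2000.
Base term: 13 September 2000 + 23 years → 13 September 2023.
Appellate Stay Credit: +40 days → 23 October 2023.
Response Delay Deduction: −243 days → 22 February 2023.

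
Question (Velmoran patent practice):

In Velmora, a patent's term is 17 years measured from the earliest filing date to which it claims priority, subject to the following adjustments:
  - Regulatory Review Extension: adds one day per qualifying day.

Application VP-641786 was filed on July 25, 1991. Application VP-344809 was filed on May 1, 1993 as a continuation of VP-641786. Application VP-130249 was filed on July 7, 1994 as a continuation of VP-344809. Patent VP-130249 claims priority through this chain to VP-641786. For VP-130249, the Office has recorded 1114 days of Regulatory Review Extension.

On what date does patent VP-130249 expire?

Earliest priority filing: 25 July 1991.
Base term: 25 July 1991 + 17 years → 25 July 2008.
Regulatory Review Extension: +1114 days → 13 August 2011.

2011-08-13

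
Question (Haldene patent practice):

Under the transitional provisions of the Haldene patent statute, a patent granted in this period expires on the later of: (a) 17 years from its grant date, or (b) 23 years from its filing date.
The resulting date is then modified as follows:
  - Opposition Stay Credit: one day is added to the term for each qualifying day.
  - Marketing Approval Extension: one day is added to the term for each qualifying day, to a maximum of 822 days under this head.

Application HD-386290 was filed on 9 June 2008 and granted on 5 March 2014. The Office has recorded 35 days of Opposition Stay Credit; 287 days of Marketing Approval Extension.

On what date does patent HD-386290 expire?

(a) grant + 17 years → 5 March 2031.
(b) filing + 23 years → 9 June 2031.
Later of the two: 9 June 2031.
Opposition Stay Credit: +35 days → 14 July 2031.
Marketing Approval Extension: 287 days (within the 822-day cap) → +287 days → 26 April 2032.

2032-04-26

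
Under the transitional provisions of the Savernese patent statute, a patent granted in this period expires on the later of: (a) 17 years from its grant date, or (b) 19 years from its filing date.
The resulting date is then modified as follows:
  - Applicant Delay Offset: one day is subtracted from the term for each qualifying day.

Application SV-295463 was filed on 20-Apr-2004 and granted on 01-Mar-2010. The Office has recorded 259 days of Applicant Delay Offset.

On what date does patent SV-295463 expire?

(a) grant + 17 years → 1 March 2027.
(b) filing + 19 years → 20 April 2023.
Later of the two: 1 March 2027.
Applicant Delay Offset: −259 days → 15 June 2026.

2026-06-15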